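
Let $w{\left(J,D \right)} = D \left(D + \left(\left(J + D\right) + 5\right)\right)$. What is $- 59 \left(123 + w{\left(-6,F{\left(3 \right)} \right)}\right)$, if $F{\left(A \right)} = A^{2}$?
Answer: $-16284$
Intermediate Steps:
$w{\left(J,D \right)} = D \left(5 + J + 2 D\right)$ ($w{\left(J,D \right)} = D \left(D + \left(\left(D + J\right) + 5\right)\right) = D \left(D + \left(5 + D + J\right)\right) = D \left(5 + J + 2 D\right)$)
$- 59 \left(123 + w{\left(-6,F{\left(3 \right)} \right)}\right) = - 59 \left(123 + 3^{2} \left(5 - 6 + 2 \cdot 3^{2}\right)\right) = - 59 \left(123 + 9 \left(5 - 6 + 2 \cdot 9\right)\right) = - 59 \left(123 + 9 \left(5 - 6 + 18\right)\right) = - 59 \left(123 + 9 \cdot 17\right) = - 59 \left(123 + 153\right) = \left(-59\right) 276 = -16284$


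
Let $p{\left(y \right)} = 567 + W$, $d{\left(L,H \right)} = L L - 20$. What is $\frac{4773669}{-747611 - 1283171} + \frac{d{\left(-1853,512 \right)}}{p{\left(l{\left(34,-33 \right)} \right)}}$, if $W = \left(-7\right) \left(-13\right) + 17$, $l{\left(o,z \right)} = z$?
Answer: $\frac{6969648510023}{1370777850} \approx 5084.4$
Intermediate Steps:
$W = 108$ ($W = 91 + 17 = 108$)
$d{\left(L,H \right)} = -20 + L^{2}$ ($d{\left(L,H \right)} = L^{2} - 20 = -20 + L^{2}$)
$p{\left(y \right)} = 675$ ($p{\left(y \right)} = 567 + 108 = 675$)
$\frac{4773669}{-747611 - 1283171} + \frac{d{\left(-1853,512 \right)}}{p{\left(l{\left(34,-33 \right)} \right)}} = \frac{4773669}{-747611 - 1283171} + \frac{-20 + \left(-1853\right)^{2}}{675} = \frac{4773669}{-747611 - 1283171} + \left(-20 + 3433609\right) \frac{1}{675} = \frac{4773669}{-2030782} + 3433589 \cdot \frac{1}{675} = 4773669 \left(- \frac{1}{2030782}\right) + \frac{3433589}{675} = - \frac{4773669}{2030782} + \frac{3433589}{675} = \frac{6969648510023}{1370777850}$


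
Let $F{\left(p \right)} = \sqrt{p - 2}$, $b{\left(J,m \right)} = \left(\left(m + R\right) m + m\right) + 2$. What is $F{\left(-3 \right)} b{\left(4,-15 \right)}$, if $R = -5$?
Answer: $287 i \sqrt{5} \approx 641.75 i$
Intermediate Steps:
$b{\left(J,m \right)} = 2 + m + m \left(-5 + m\right)$ ($b{\left(J,m \right)} = \left(\left(m - 5\right) m + m\right) + 2 = \left(\left(-5 + m\right) m + m\right) + 2 = \left(m \left(-5 + m\right) + m\right) + 2 = \left(m + m \left(-5 + m\right)\right) + 2 = 2 + m + m \left(-5 + m\right)$)
$F{\left(p \right)} = \sqrt{-2 + p}$
$F{\left(-3 \right)} b{\left(4,-15 \right)} = \sqrt{-2 - 3} \left(2 + \left(-15\right)^{2} - -60\right) = \sqrt{-5} \left(2 + 225 + 60\right) = i \sqrt{5} \cdot 287 = 287 i \sqrt{5}$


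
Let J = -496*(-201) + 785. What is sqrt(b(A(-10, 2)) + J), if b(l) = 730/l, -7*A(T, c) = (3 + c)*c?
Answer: sqrt(99970) ≈ 316.18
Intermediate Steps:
A(T, c) = -c*(3 + c)/7 (A(T, c) = -(3 + c)*c/7 = -c*(3 + c)/7)
J = 100481 (J = 99696 + 785 = 100481)
sqrt(b(A(-10, 2)) + J) = sqrt(730/((-1/7*2*(3 + 2))) + 100481) = sqrt(730/((-1/7*2*5)) + 100481) = sqrt(730/(-10/7) + 100481) = sqrt(730*(-7/10) + 100481) = sqrt(-511 + 100481) = sqrt(99970)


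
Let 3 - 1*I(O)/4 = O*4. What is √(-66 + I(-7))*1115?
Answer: 1115*√58 ≈ 8491.6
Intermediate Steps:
I(O) = 12 - 16*O (I(O) = 12 - 4*O*4 = 12 - 16*O)
√(-66 + I(-7))*1115 = √(-66 + (12 - 16*(-7)))*1115 = √(-66 + (12 + 112))*1115 = √(-66 + 124)*1115 = √58*1115 = 1115*√58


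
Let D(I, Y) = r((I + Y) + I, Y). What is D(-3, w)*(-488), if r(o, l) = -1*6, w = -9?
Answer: 2928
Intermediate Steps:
r(o, l) = -6
D(I, Y) = -6
D(-3, w)*(-488) = -6*(-488) = 2928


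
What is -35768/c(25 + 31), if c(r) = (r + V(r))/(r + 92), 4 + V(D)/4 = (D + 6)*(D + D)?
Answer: -661708/3477 ≈ -190.31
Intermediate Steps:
V(D) = -16 + 8*D*(6 + D) (V(D) = -16 + 4*((D + 6)*(D + D)) = -16 + 4*((6 + D)*(2*D)) = -16 + 4*(2*D*(6 + D)) = -16 + 8*D*(6 + D))
c(r) = (-16 + 8*r**2 + 49*r)/(92 + r) (c(r) = (r + (-16 + 8*r**2 + 48*r))/(r + 92) = (-16 + 8*r**2 + 49*r)/(92 + r))
-35768/c(25 + 31) = -35768*(92 + (25 + 31))/(-16 + 8*(25 + 31)**2 + 49*(25 + 31)) = -35768*(92 + 56)/(-16 + 8*56**2 + 49*56) = -35768*148/(-16 + 8*3136 + 2744) = -35768*148/(-16 + 25088 + 2744) = -35768/((1/148)*27816) = -35768/6954/37 = -35768*37/6954 = -661708/3477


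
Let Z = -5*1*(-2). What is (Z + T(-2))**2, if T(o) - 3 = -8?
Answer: 25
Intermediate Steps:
T(o) = -5 (T(o) = 3 - 8 = -5)
Z = 10 (Z = -5*(-2) = 10)
(Z + T(-2))**2 = (10 - 5)**2 = 5**2 = 25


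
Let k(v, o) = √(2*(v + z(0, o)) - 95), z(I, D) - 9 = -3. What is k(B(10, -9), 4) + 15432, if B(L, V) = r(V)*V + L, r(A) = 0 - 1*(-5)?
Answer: 15432 + 3*I*√17 ≈ 15432.0 + 12.369*I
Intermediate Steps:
z(I, D) = 6 (z(I, D) = 9 - 3 = 6)
r(A) = 5 (r(A) = 0 + 5 = 5)
B(L, V) = L + 5*V (B(L, V) = 5*V + L = L + 5*V)
k(v, o) = √(-83 + 2*v) (k(v, o) = √(2*(v + 6) - 95) = √(2*(6 + v) - 95) = √((12 + 2*v) - 95) = √(-83 + 2*v))
k(B(10, -9), 4) + 15432 = √(-83 + 2*(10 + 5*(-9))) + 15432 = √(-83 + 2*(10 - 45)) + 15432 = √(-83 + 2*(-35)) + 15432 = √(-83 - 70) + 15432 = √(-153) + 15432 = 3*I*√17 + 15432 = 15432 + 3*I*√17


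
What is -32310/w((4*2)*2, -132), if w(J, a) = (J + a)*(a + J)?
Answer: -16155/6728 ≈ -2.4012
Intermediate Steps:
w(J, a) = (J + a)² (w(J, a) = (J + a)*(J + a) = (J + a)²)
-32310/w((4*2)*2, -132) = -32310/((4*2)*2 - 132)² = -32310/(8*2 - 132)² = -32310/(16 - 132)² = -32310/((-116)²) = -32310/13456 = -32310*1/13456 = -16155/6728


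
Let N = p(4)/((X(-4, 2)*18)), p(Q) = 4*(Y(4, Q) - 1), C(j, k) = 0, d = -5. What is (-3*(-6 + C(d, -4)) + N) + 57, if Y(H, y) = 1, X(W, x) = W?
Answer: 75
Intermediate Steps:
p(Q) = 0 (p(Q) = 4*(1 - 1) = 4*0 = 0)
N = 0 (N = 0/((-4*18)) = 0/(-72) = 0*(-1/72) = 0)
(-3*(-6 + C(d, -4)) + N) + 57 = (-3*(-6 + 0) + 0) + 57 = (-3*(-6) + 0) + 57 = (18 + 0) + 57 = 18 + 57 = 75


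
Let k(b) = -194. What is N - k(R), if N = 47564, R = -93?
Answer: 47758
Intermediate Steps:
N - k(R) = 47564 - 1*(-194) = 47564 + 194 = 47758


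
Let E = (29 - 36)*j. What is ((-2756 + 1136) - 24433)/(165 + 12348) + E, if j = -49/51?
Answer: 987752/212721 ≈ 4.6434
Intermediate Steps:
j = -49/51 (j = -49*1/51 = -49/51 ≈ -0.96078)
E = 343/51 (E = (29 - 36)*(-49/51) = -7*(-49/51) = 343/51 ≈ 6.7255)
((-2756 + 1136) - 24433)/(165 + 12348) + E = ((-2756 + 1136) - 24433)/(165 + 12348) + 343/51 = (-1620 - 24433)/12513 + 343/51 = -26053*1/12513 + 343/51 = -26053/12513 + 343/51 = 987752/212721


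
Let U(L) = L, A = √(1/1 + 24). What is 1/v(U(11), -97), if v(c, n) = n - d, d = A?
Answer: -1/102 ≈ -0.0098039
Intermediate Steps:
A = 5 (A = √(1 + 24) = √25 = 5)
d = 5
v(c, n) = -5 + n (v(c, n) = n - 1*5 = n - 5 = -5 + n)
1/v(U(11), -97) = 1/(-5 - 97) = 1/(-102) = -1/102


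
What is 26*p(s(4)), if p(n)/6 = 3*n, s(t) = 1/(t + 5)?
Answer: 52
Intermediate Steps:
s(t) = 1/(5 + t)
p(n) = 18*n (p(n) = 6*(3*n) = 18*n)
26*p(s(4)) = 26*(18/(5 + 4)) = 26*(18/9) = 26*(18*(⅑)) = 26*2 = 52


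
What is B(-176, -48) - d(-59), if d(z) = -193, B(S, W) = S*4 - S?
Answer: -335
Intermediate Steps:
B(S, W) = 3*S (B(S, W) = 4*S - S = 3*S)
B(-176, -48) - d(-59) = 3*(-176) - 1*(-193) = -528 + 193 = -335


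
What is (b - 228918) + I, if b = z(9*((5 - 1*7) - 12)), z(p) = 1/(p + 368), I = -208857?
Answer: -105941549/242 ≈ -4.3778e+5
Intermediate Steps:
z(p) = 1/(368 + p)
b = 1/242 (b = 1/(368 + 9*((5 - 1*7) - 12)) = 1/(368 + 9*((5 - 7) - 12)) = 1/(368 + 9*(-2 - 12)) = 1/(368 + 9*(-14)) = 1/(368 - 126) = 1/242 ≈ 0.0041322)
(b - 228918) + I = (1/242 - 228918) - 208857 = -55398155/242 - 208857 = -105941549/242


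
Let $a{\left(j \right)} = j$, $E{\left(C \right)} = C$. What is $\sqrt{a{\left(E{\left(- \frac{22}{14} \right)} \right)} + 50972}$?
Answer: $\frac{\sqrt{2497551}}{7} \approx 225.77$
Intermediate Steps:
$\sqrt{a{\left(E{\left(- \frac{22}{14} \right)} \right)} + 50972} = \sqrt{- \frac{22}{14} + 50972} = \sqrt{\left(-22\right) \frac{1}{14} + 50972} = \sqrt{- \frac{11}{7} + 50972} = \sqrt{\frac{356793}{7}} = \frac{\sqrt{2497551}}{7}$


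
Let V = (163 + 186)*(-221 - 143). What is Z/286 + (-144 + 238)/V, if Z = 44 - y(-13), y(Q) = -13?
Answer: 69367/349349 ≈ 0.19856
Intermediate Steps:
V = -127036 (V = 349*(-364) = -127036)
Z = 57 (Z = 44 - 1*(-13) = 44 + 13 = 57)
Z/286 + (-144 + 238)/V = 57/286 + (-144 + 238)/(-127036) = 57*(1/286) + 94*(-1/127036) = 57/286 - 47/63518 = 69367/349349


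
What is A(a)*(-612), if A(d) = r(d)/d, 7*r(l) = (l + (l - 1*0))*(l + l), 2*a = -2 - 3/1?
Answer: 6120/7 ≈ 874.29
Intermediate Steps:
a = -5/2 (a = (-2 - 3/1)/2 = (-2 - 3*1)/2 = (-2 - 3)/2 = (½)*(-5) = -5/2 ≈ -2.5000)
r(l) = 4*l²/7 (r(l) = ((l + (l - 1*0))*(l + l))/7 = ((l + (l + 0))*(2*l))/7 = ((l + l)*(2*l))/7 = ((2*l)*(2*l))/7 = (4*l²)/7 = 4*l²/7)
A(d) = 4*d/7 (A(d) = (4*d²/7)/d = 4*d/7)
A(a)*(-612) = ((4/7)*(-5/2))*(-612) = -10/7*(-612) = 6120/7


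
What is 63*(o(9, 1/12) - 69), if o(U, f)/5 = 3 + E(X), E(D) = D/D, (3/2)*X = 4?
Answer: -3087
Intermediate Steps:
X = 8/3 (X = (2/3)*4 = 8/3 ≈ 2.6667)
E(D) = 1
o(U, f) = 20 (o(U, f) = 5*(3 + 1) = 5*4 = 20)
63*(o(9, 1/12) - 69) = 63*(20 - 69) = 63*(-49) = -3087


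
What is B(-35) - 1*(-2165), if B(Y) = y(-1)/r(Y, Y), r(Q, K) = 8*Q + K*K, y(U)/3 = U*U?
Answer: 681976/315 ≈ 2165.0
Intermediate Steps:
y(U) = 3*U**2 (y(U) = 3*(U*U) = 3*U**2)
r(Q, K) = K**2 + 8*Q (r(Q, K) = 8*Q + K**2 = K**2 + 8*Q)
B(Y) = 3/(Y**2 + 8*Y) (B(Y) = (3*(-1)**2)/(Y**2 + 8*Y) = (3*1)/(Y**2 + 8*Y) = 3/(Y**2 + 8*Y))
B(-35) - 1*(-2165) = 3/(-35*(8 - 35)) - 1*(-2165) = 3*(-1/35)/(-27) + 2165 = 3*(-1/35)*(-1/27) + 2165 = 1/315 + 2165 = 681976/315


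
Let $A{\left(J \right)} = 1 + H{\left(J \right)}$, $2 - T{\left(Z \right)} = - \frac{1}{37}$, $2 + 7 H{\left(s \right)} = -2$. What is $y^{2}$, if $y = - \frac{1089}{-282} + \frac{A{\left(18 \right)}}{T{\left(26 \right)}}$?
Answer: $\frac{4489402009}{270602500} \approx 16.59$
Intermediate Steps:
$H{\left(s \right)} = - \frac{4}{7}$ ($H{\left(s \right)} = - \frac{2}{7} + \frac{1}{7} \left(-2\right) = - \frac{2}{7} - \frac{2}{7} = - \frac{4}{7}$)
$T{\left(Z \right)} = \frac{75}{37}$ ($T{\left(Z \right)} = 2 - - \frac{1}{37} = 2 + \frac{1}{37} = \frac{75}{37}$)
$A{\left(J \right)} = \frac{3}{7}$ ($A{\left(J \right)} = 1 - \frac{4}{7} = \frac{3}{7}$)
$y = \frac{67003}{16450}$ ($y = - \frac{1089}{-282} + \frac{3}{7 \cdot \frac{75}{37}} = \left(-1089\right) \left(- \frac{1}{282}\right) + \frac{3}{7} \cdot \frac{37}{75} = \frac{363}{94} + \frac{37}{175} = \frac{67003}{16450} \approx 4.0731$)
$y^{2} = \left(\frac{67003}{16450}\right)^{2} = \frac{4489402009}{270602500}$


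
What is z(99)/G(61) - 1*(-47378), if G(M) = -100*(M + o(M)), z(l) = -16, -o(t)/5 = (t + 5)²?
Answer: 25725069546/542975 ≈ 47378.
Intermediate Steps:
o(t) = -5*(5 + t)² (o(t) = -5*(t + 5)² = -5*(5 + t)²)
G(M) = -100*M + 500*(5 + M)² (G(M) = -100*(M - 5*(5 + M)²) = -100*M + 500*(5 + M)²)
z(99)/G(61) - 1*(-47378) = -16/(-100*61 + 500*(5 + 61)²) - 1*(-47378) = -16/(-6100 + 500*66²) + 47378 = -16/(-6100 + 500*4356) + 47378 = -16/(-6100 + 2178000) + 47378 = -16/2171900 + 47378 = -16*1/2171900 + 47378 = -4/542975 + 47378 = 25725069546/542975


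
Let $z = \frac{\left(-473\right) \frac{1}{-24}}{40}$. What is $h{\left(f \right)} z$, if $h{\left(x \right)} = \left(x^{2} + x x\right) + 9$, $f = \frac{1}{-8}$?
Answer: $\frac{136697}{30720} \approx 4.4498$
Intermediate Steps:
$f = - \frac{1}{8} \approx -0.125$
$h{\left(x \right)} = 9 + 2 x^{2}$ ($h{\left(x \right)} = \left(x^{2} + x^{2}\right) + 9 = 2 x^{2} + 9 = 9 + 2 x^{2}$)
$z = \frac{473}{960}$ ($z = \left(-473\right) \left(- \frac{1}{24}\right) \frac{1}{40} = \frac{473}{24} \cdot \frac{1}{40} = \frac{473}{960} \approx 0.49271$)
$h{\left(f \right)} z = \left(9 + 2 \left(- \frac{1}{8}\right)^{2}\right) \frac{473}{960} = \left(9 + 2 \cdot \frac{1}{64}\right) \frac{473}{960} = \left(9 + \frac{1}{32}\right) \frac{473}{960} = \frac{289}{32} \cdot \frac{473}{960} = \frac{136697}{30720}$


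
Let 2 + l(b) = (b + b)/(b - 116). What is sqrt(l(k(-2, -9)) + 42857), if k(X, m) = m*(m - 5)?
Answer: sqrt(1072005)/5 ≈ 207.08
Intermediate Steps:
k(X, m) = m*(-5 + m)
l(b) = -2 + 2*b/(-116 + b) (l(b) = -2 + (b + b)/(b - 116) = -2 + (2*b)/(-116 + b) = -2 + 2*b/(-116 + b))
sqrt(l(k(-2, -9)) + 42857) = sqrt(232/(-116 - 9*(-5 - 9)) + 42857) = sqrt(232/(-116 - 9*(-14)) + 42857) = sqrt(232/(-116 + 126) + 42857) = sqrt(232/10 + 42857) = sqrt(232*(1/10) + 42857) = sqrt(116/5 + 42857) = sqrt(214401/5) = sqrt(1072005)/5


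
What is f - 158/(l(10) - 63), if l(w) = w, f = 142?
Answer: 7684/53 ≈ 144.98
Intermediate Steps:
f - 158/(l(10) - 63) = 142 - 158/(10 - 63) = 142 - 158/(-53) = 142 - 158*(-1/53) = 142 + 158/53 = 7684/53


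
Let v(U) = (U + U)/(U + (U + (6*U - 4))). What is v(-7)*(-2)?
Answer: -7/15 ≈ -0.46667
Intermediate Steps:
v(U) = 2*U/(-4 + 8*U) (v(U) = (2*U)/(U + (U + (-4 + 6*U))) = (2*U)/(U + (-4 + 7*U)) = (2*U)/(-4 + 8*U) = 2*U/(-4 + 8*U))
v(-7)*(-2) = ((1/2)*(-7)/(-1 + 2*(-7)))*(-2) = ((1/2)*(-7)/(-1 - 14))*(-2) = ((1/2)*(-7)/(-15))*(-2) = ((1/2)*(-7)*(-1/15))*(-2) = (7/30)*(-2) = -7/15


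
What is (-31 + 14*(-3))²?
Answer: 5329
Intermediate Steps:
(-31 + 14*(-3))² = (-31 - 42)² = (-73)² = 5329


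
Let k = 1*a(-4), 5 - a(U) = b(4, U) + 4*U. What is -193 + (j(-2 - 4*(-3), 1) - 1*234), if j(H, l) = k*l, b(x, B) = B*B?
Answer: -422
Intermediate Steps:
b(x, B) = B²
a(U) = 5 - U² - 4*U (a(U) = 5 - (U² + 4*U) = 5 + (-U² - 4*U) = 5 - U² - 4*U)
k = 5 (k = 1*(5 - 1*(-4)² - 4*(-4)) = 1*(5 - 1*16 + 16) = 1*(5 - 16 + 16) = 1*5 = 5)
j(H, l) = 5*l
-193 + (j(-2 - 4*(-3), 1) - 1*234) = -193 + (5*1 - 1*234) = -193 + (5 - 234) = -193 - 229 = -422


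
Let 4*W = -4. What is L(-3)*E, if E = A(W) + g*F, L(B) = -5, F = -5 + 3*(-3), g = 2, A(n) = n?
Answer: 145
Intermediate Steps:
W = -1 (W = (¼)*(-4) = -1)
F = -14 (F = -5 - 9 = -14)
E = -29 (E = -1 + 2*(-14) = -1 - 28 = -29)
L(-3)*E = -5*(-29) = 145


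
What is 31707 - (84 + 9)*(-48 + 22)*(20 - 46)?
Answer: -31161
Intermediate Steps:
31707 - (84 + 9)*(-48 + 22)*(20 - 46) = 31707 - 93*(-26*(-26)) = 31707 - 93*676 = 31707 - 1*62868 = 31707 - 62868 = -31161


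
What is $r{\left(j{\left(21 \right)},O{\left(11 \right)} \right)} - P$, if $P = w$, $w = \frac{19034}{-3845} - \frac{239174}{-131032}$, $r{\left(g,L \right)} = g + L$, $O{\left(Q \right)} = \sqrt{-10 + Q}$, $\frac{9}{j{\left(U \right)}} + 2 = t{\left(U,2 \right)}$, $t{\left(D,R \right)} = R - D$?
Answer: $\frac{6518172783}{1763363140} \approx 3.6964$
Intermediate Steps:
$j{\left(U \right)} = - \frac{9}{U}$ ($j{\left(U \right)} = \frac{9}{-2 - \left(-2 + U\right)} = \frac{9}{\left(-1\right) U} = 9 \left(- \frac{1}{U}\right) = - \frac{9}{U}$)
$r{\left(g,L \right)} = L + g$
$w = - \frac{787219529}{251909020}$ ($w = 19034 \left(- \frac{1}{3845}\right) - - \frac{119587}{65516} = - \frac{19034}{3845} + \frac{119587}{65516} = - \frac{787219529}{251909020} \approx -3.125$)
$P = - \frac{787219529}{251909020} \approx -3.125$
$r{\left(j{\left(21 \right)},O{\left(11 \right)} \right)} - P = \left(\sqrt{-10 + 11} - \frac{9}{21}\right) - - \frac{787219529}{251909020} = \left(\sqrt{1} - \frac{3}{7}\right) + \frac{787219529}{251909020} = \left(1 - \frac{3}{7}\right) + \frac{787219529}{251909020} = \frac{4}{7} + \frac{787219529}{251909020} = \frac{6518172783}{1763363140}$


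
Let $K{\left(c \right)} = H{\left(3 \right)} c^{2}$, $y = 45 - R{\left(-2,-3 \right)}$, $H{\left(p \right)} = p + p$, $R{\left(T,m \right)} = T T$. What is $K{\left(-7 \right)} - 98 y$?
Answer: $-3724$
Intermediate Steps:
$R{\left(T,m \right)} = T^{2}$
$H{\left(p \right)} = 2 p$
$y = 41$ ($y = 45 - \left(-2\right)^{2} = 45 - 4 = 41$)
$K{\left(c \right)} = 6 c^{2}$ ($K{\left(c \right)} = 2 \cdot 3 c^{2} = 6 c^{2}$)
$K{\left(-7 \right)} - 98 y = 6 \left(-7\right)^{2} - 4018 = 6 \cdot 49 - 4018 = 294 - 4018 = -3724$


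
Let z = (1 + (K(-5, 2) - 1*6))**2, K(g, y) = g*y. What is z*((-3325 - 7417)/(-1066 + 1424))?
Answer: -1208475/179 ≈ -6751.3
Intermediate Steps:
z = 225 (z = (1 + (-5*2 - 1*6))**2 = (1 + (-10 - 6))**2 = (1 - 16)**2 = (-15)**2 = 225)
z*((-3325 - 7417)/(-1066 + 1424)) = 225*((-3325 - 7417)/(-1066 + 1424)) = 225*(-10742/358) = 225*(-10742*1/358) = 225*(-5371/179) = -1208475/179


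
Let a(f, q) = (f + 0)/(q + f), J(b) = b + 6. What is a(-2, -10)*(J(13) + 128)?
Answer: 49/2 ≈ 24.500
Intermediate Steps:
J(b) = 6 + b
a(f, q) = f/(f + q)
a(-2, -10)*(J(13) + 128) = (-2/(-2 - 10))*((6 + 13) + 128) = (-2/(-12))*(19 + 128) = -2*(-1/12)*147 = (⅙)*147 = 49/2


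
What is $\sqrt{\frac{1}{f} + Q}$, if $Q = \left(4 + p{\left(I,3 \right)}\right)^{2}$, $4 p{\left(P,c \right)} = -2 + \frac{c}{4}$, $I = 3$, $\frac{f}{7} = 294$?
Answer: $\frac{\sqrt{75223617}}{2352} \approx 3.6876$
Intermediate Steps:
$f = 2058$ ($f = 7 \cdot 294 = 2058$)
$p{\left(P,c \right)} = - \frac{1}{2} + \frac{c}{16}$ ($p{\left(P,c \right)} = \frac{-2 + \frac{c}{4}}{4} = - \frac{1}{2} + \frac{c}{16}$)
$Q = \frac{3481}{256}$ ($Q = \left(4 + \left(- \frac{1}{2} + \frac{1}{16} \cdot 3\right)\right)^{2} = \left(4 + \left(- \frac{1}{2} + \frac{3}{16}\right)\right)^{2} = \left(4 - \frac{5}{16}\right)^{2} = \left(\frac{59}{16}\right)^{2} = \frac{3481}{256} \approx 13.598$)
$\sqrt{\frac{1}{f} + Q} = \sqrt{\frac{1}{2058} + \frac{3481}{256}} = \sqrt{\frac{3582077}{263424}} = \frac{\sqrt{75223617}}{2352}$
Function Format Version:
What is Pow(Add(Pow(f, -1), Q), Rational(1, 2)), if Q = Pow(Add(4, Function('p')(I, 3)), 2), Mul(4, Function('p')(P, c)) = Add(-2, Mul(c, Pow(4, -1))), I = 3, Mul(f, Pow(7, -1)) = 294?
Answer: Mul(Rational(1, 2352), Pow(75223617, Rational(1, 2))) ≈ 3.6876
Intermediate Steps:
f = 2058 (f = Mul(7, 294) = 2058)
Function('p')(P, c) = Add(Rational(-1, 2), Mul(Rational(1, 16), c)) (Function('p')(P, c) = Mul(Rational(1, 4), Add(-2, Mul(c, Pow(4, -1)))) = Mul(Rational(1, 4), Add(-2, Mul(c, Rational(1, 4)))) = Mul(Rational(1, 4), Add(-2, Mul(Rational(1, 4), c))) = Add(Rational(-1, 2), Mul(Rational(1, 16), c)))
Q = Rational(3481, 256) (Q = Pow(Add(4, Add(Rational(-1, 2), Mul(Rational(1, 16), 3))), 2) = Pow(Add(4, Add(Rational(-1, 2), Rational(3, 16))), 2) = Pow(Add(4, Rational(-5, 16)), 2) = Pow(Rational(59, 16), 2) = Rational(3481, 256) ≈ 13.598)
Pow(Add(Pow(f, -1), Q), Rational(1, 2)) = Pow(Add(Pow(2058, -1), Rational(3481, 256)), Rational(1, 2)) = Pow(Add(Rational(1, 2058), Rational(3481, 256)), Rational(1, 2)) = Pow(Rational(3582077, 263424), Rational(1, 2)) = Mul(Rational(1, 2352), Pow(75223617, Rational(1, 2)))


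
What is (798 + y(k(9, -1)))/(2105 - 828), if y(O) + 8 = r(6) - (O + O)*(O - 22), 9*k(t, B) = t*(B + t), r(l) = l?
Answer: 1020/1277 ≈ 0.79875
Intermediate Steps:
k(t, B) = t*(B + t)/9 (k(t, B) = (t*(B + t))/9 = t*(B + t)/9)
y(O) = -2 - 2*O*(-22 + O) (y(O) = -8 + (6 - (O + O)*(O - 22)) = -8 + (6 - 2*O*(-22 + O)) = -2 - 2*O*(-22 + O))
(798 + y(k(9, -1)))/(2105 - 828) = (798 + (-2 - 2*(-1 + 9)² + 44*((⅑)*9*(-1 + 9))))/(2105 - 828) = (798 + (-2 - 2*((⅑)*9*8)² + 44*((⅑)*9*8)))/1277 = (798 + (-2 - 2*8² + 44*8))*(1/1277) = (798 + (-2 - 2*64 + 352))*(1/1277) = (798 + (-2 - 128 + 352))*(1/1277) = (798 + 222)*(1/1277) = 1020*(1/1277) = 1020/1277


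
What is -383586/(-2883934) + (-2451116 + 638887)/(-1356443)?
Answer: 2873330686742/1955946043381 ≈ 1.4690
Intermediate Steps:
-383586/(-2883934) + (-2451116 + 638887)/(-1356443) = -383586*(-1/2883934) - 1812229*(-1/1356443) = 191793/1441967 + 1812229/1356443 = 2873330686742/1955946043381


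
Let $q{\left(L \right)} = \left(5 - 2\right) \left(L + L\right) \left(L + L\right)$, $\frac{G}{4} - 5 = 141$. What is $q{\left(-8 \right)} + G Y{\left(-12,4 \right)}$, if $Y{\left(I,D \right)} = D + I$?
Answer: $-3904$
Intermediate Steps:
$G = 584$ ($G = 20 + 4 \cdot 141 = 20 + 564 = 584$)
$q{\left(L \right)} = 12 L^{2}$ ($q{\left(L \right)} = 3 \cdot 2 L 2 L = 6 L 2 L = 12 L^{2}$)
$q{\left(-8 \right)} + G Y{\left(-12,4 \right)} = 12 \left(-8\right)^{2} + 584 \left(4 - 12\right) = 12 \cdot 64 + 584 \left(-8\right) = 768 - 4672 = -3904$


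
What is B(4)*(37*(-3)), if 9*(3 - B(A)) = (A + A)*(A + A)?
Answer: 1369/3 ≈ 456.33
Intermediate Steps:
B(A) = 3 - 4*A**2/9 (B(A) = 3 - (A + A)*(A + A)/9 = 3 - 2*A*2*A/9 = 3 - 4*A**2/9)
B(4)*(37*(-3)) = (3 - 4/9*4**2)*(37*(-3)) = (3 - 4/9*16)*(-111) = (3 - 64/9)*(-111) = -37/9*(-111) = 1369/3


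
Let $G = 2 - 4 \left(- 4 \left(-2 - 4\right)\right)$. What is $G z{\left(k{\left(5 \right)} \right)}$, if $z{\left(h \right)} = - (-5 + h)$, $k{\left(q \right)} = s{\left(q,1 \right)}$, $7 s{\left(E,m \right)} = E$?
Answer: $- \frac{2820}{7} \approx -402.86$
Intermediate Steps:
$s{\left(E,m \right)} = \frac{E}{7}$
$k{\left(q \right)} = \frac{q}{7}$
$z{\left(h \right)} = 5 - h$
$G = -94$ ($G = 2 - 4 \left(\left(-4\right) \left(-6\right)\right) = 2 - 96 = -94$)
$G z{\left(k{\left(5 \right)} \right)} = - 94 \left(5 - \frac{1}{7} \cdot 5\right) = - 94 \left(5 - \frac{5}{7}\right) = \left(-94\right) \frac{30}{7} = - \frac{2820}{7}$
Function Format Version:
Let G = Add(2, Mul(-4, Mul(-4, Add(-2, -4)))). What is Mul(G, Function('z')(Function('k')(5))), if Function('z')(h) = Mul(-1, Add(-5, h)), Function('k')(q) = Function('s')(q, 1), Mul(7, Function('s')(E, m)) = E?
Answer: Rational(-2820, 7) ≈ -402.86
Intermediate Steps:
Function('s')(E, m) = Mul(Rational(1, 7), E)
Function('k')(q) = Mul(Rational(1, 7), q)
Function('z')(h) = Add(5, Mul(-1, h))
G = -94 (G = Add(2, Mul(-4, Mul(-4, -6))) = Add(2, Mul(-4, 24)) = Add(2, -96) = -94)
Mul(G, Function('z')(Function('k')(5))) = Mul(-94, Add(5, Mul(-1, Mul(Rational(1, 7), 5)))) = Mul(-94, Add(5, Mul(-1, Rational(5, 7)))) = Mul(-94, Add(5, Rational(-5, 7))) = Mul(-94, Rational(30, 7)) = Rational(-2820, 7)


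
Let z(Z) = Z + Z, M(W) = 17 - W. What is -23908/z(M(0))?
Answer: -11954/17 ≈ -703.18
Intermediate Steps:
z(Z) = 2*Z
-23908/z(M(0)) = -23908*1/(2*(17 - 1*0)) = -23908*1/(2*(17 + 0)) = -23908/(2*17) = -23908/34 = -23908*1/34 = -11954/17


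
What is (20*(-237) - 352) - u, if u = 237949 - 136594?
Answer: -106447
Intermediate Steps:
u = 101355
(20*(-237) - 352) - u = (20*(-237) - 352) - 1*101355 = (-4740 - 352) - 101355 = -5092 - 101355 = -106447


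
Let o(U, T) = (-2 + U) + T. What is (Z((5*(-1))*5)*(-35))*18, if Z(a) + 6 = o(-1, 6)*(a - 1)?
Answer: 52920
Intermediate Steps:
o(U, T) = -2 + T + U
Z(a) = -9 + 3*a (Z(a) = -6 + (-2 + 6 - 1)*(a - 1) = -6 + 3*(-1 + a) = -6 + (-3 + 3*a) = -9 + 3*a)
(Z((5*(-1))*5)*(-35))*18 = ((-9 + 3*((5*(-1))*5))*(-35))*18 = ((-9 + 3*(-5*5))*(-35))*18 = ((-9 + 3*(-25))*(-35))*18 = ((-9 - 75)*(-35))*18 = -84*(-35)*18 = 2940*18 = 52920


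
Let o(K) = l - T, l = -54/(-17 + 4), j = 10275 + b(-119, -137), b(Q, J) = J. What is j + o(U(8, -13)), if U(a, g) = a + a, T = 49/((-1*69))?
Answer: 9098149/897 ≈ 10143.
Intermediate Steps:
T = -49/69 (T = 49/(-69) = 49*(-1/69) = -49/69 ≈ -0.71014)
U(a, g) = 2*a
j = 10138 (j = 10275 - 137 = 10138)
l = 54/13 (l = -54/(-13) = -54*(-1/13) = 54/13 ≈ 4.1538)
o(K) = 4363/897 (o(K) = 54/13 - 1*(-49/69) = 54/13 + 49/69 = 4363/897)
j + o(U(8, -13)) = 10138 + 4363/897 = 9098149/897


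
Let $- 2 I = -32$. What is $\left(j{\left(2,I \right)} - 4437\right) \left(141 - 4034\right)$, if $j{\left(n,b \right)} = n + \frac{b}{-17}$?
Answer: $17269119$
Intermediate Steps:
$I = 16$ ($I = \left(- \frac{1}{2}\right) \left(-32\right) = 16$)
$j{\left(n,b \right)} = n - \frac{b}{17}$ ($j{\left(n,b \right)} = n + b \left(- \frac{1}{17}\right) = n - \frac{b}{17}$)
$\left(j{\left(2,I \right)} - 4437\right) \left(141 - 4034\right) = \left(\left(2 - \frac{16}{17}\right) - 4437\right) \left(141 - 4034\right) = \left(\left(2 - \frac{16}{17}\right) - 4437\right) \left(-3893\right) = \left(\frac{18}{17} - 4437\right) \left(-3893\right) = \left(- \frac{75411}{17}\right) \left(-3893\right) = 17269119$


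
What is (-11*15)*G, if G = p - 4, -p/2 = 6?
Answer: 2640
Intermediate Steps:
p = -12 (p = -2*6 = -12)
G = -16 (G = -12 - 4 = -16)
(-11*15)*G = -11*15*(-16) = -165*(-16) = 2640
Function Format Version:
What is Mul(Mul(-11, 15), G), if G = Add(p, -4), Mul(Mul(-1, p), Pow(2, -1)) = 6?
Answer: 2640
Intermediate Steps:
p = -12 (p = Mul(-2, 6) = -12)
G = -16 (G = Add(-12, -4) = -16)
Mul(Mul(-11, 15), G) = Mul(Mul(-11, 15), -16) = Mul(-165, -16) = 2640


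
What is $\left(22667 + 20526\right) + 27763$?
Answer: $70956$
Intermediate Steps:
$\left(22667 + 20526\right) + 27763 = 43193 + 27763 = 70956$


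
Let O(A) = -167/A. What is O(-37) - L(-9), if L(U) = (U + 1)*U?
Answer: -2497/37 ≈ -67.486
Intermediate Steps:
L(U) = U*(1 + U) (L(U) = (1 + U)*U = U*(1 + U))
O(-37) - L(-9) = -167/(-37) - (-9)*(1 - 9) = -167*(-1/37) - (-9)*(-8) = 167/37 - 1*72 = 167/37 - 72 = -2497/37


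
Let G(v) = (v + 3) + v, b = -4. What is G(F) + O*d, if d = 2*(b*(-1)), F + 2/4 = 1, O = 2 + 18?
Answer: 164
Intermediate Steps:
O = 20
F = ½ (F = -½ + 1 = ½ ≈ 0.50000)
G(v) = 3 + 2*v (G(v) = (3 + v) + v = 3 + 2*v)
d = 8 (d = 2*(-4*(-1)) = 2*4 = 8)
G(F) + O*d = (3 + 2*(½)) + 20*8 = (3 + 1) + 160 = 4 + 160 = 164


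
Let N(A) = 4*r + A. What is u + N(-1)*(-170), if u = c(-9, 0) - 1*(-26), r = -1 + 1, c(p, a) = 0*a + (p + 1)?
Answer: 188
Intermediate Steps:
c(p, a) = 1 + p (c(p, a) = 0 + (1 + p) = 1 + p)
r = 0
N(A) = A (N(A) = 4*0 + A = 0 + A = A)
u = 18 (u = (1 - 9) - 1*(-26) = -8 + 26 = 18)
u + N(-1)*(-170) = 18 - 1*(-170) = 18 + 170 = 188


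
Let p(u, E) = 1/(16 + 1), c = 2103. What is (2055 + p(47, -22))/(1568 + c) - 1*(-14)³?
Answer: 171279744/62407 ≈ 2744.6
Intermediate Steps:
p(u, E) = 1/17
(2055 + p(47, -22))/(1568 + c) - 1*(-14)³ = (2055 + 1/17)/(1568 + 2103) - 1*(-14)³ = (34936/17)/3671 - 1*(-2744) = (34936/17)*(1/3671) + 2744 = 34936/62407 + 2744 = 171279744/62407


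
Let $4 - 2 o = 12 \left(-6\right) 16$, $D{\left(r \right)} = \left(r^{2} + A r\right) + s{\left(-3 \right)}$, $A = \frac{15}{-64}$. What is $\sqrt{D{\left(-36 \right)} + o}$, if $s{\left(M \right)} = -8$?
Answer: $\frac{\sqrt{29991}}{4} \approx 43.295$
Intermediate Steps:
$A = - \frac{15}{64}$ ($A = 15 \left(- \frac{1}{64}\right) = - \frac{15}{64} \approx -0.23438$)
$D{\left(r \right)} = -8 + r^{2} - \frac{15 r}{64}$ ($D{\left(r \right)} = \left(r^{2} - \frac{15 r}{64}\right) - 8 = -8 + r^{2} - \frac{15 r}{64}$)
$o = 578$ ($o = 2 - \frac{12 \left(-6\right) 16}{2} = 2 - \frac{\left(-72\right) 16}{2} = 2 - -576 = 2 + 576 = 578$)
$\sqrt{D{\left(-36 \right)} + o} = \sqrt{\left(-8 + \left(-36\right)^{2} - - \frac{135}{16}\right) + 578} = \sqrt{\left(-8 + 1296 + \frac{135}{16}\right) + 578} = \sqrt{\frac{20743}{16} + 578} = \sqrt{\frac{29991}{16}} = \frac{\sqrt{29991}}{4}$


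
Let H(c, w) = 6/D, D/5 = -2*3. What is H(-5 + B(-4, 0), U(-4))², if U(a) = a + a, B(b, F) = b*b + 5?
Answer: 1/25 ≈ 0.040000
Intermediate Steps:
B(b, F) = 5 + b² (B(b, F) = b² + 5 = 5 + b²)
U(a) = 2*a
D = -30 (D = 5*(-2*3) = 5*(-6) = -30)
H(c, w) = -⅕ (H(c, w) = 6/(-30) = 6*(-1/30) = -⅕)
H(-5 + B(-4, 0), U(-4))² = (-⅕)² = 1/25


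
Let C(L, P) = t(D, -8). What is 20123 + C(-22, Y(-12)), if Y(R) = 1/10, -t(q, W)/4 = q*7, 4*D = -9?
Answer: 20186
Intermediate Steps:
D = -9/4 (D = (¼)*(-9) = -9/4 ≈ -2.2500)
t(q, W) = -28*q (t(q, W) = -4*q*7 = -28*q)
Y(R) = ⅒
C(L, P) = 63 (C(L, P) = -28*(-9/4) = 63)
20123 + C(-22, Y(-12)) = 20123 + 63 = 20186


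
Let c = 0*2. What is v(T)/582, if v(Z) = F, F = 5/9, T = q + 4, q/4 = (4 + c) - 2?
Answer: 5/5238 ≈ 0.00095456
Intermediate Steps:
c = 0
q = 8 (q = 4*((4 + 0) - 2) = 4*(4 - 2) = 4*2 = 8)
T = 12 (T = 8 + 4 = 12)
F = 5/9 (F = 5*(⅑) = 5/9 ≈ 0.55556)
v(Z) = 5/9
v(T)/582 = (5/9)/582 = (5/9)*(1/582) = 5/5238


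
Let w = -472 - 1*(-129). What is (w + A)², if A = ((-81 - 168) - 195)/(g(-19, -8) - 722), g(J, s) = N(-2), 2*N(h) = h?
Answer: 6808725225/58081 ≈ 1.1723e+5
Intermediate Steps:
w = -343 (w = -472 + 129 = -343)
N(h) = h/2
g(J, s) = -1 (g(J, s) = (½)*(-2) = -1)
A = 148/241 (A = ((-81 - 168) - 195)/(-1 - 722) = (-249 - 195)/(-723) = -444*(-1/723) = 148/241 ≈ 0.61411)
(w + A)² = (-343 + 148/241)² = (-82515/241)² = 6808725225/58081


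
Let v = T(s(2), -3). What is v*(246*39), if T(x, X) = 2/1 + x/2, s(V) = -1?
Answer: 14391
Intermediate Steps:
T(x, X) = 2 + x/2 (T(x, X) = 2*1 + x*(1/2) = 2 + x/2)
v = 3/2 (v = 2 + (1/2)*(-1) = 2 - 1/2 = 3/2 ≈ 1.5000)
v*(246*39) = 3*(246*39)/2 = (3/2)*9594 = 14391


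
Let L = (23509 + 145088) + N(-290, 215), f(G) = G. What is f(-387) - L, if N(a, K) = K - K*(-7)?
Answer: -170704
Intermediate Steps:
N(a, K) = 8*K (N(a, K) = K - (-7)*K = K + 7*K = 8*K)
L = 170317 (L = (23509 + 145088) + 8*215 = 168597 + 1720 = 170317)
f(-387) - L = -387 - 1*170317 = -387 - 170317 = -170704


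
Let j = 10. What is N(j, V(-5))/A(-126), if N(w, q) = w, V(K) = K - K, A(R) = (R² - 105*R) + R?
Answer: 1/2898 ≈ 0.00034507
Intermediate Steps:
A(R) = R² - 104*R
V(K) = 0
N(j, V(-5))/A(-126) = 10/((-126*(-104 - 126))) = 10/((-126*(-230))) = 10/28980 = 10*(1/28980) = 1/2898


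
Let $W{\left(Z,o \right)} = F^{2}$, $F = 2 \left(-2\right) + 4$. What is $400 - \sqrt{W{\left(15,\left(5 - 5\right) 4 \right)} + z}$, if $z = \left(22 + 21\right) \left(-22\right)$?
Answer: $400 - i \sqrt{946} \approx 400.0 - 30.757 i$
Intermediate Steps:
$F = 0$ ($F = -4 + 4 = 0$)
$W{\left(Z,o \right)} = 0$ ($W{\left(Z,o \right)} = 0^{2} = 0$)
$z = -946$ ($z = 43 \left(-22\right) = -946$)
$400 - \sqrt{W{\left(15,\left(5 - 5\right) 4 \right)} + z} = 400 - \sqrt{0 - 946} = 400 - \sqrt{-946} = 400 - i \sqrt{946}$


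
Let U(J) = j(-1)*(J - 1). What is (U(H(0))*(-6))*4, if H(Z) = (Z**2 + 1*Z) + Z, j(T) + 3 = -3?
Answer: -144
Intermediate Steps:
j(T) = -6 (j(T) = -3 - 3 = -6)
H(Z) = Z**2 + 2*Z (H(Z) = (Z**2 + Z) + Z = (Z + Z**2) + Z = Z**2 + 2*Z)
U(J) = 6 - 6*J (U(J) = -6*(J - 1) = -6*(-1 + J) = 6 - 6*J)
(U(H(0))*(-6))*4 = ((6 - 0*(2 + 0))*(-6))*4 = ((6 - 0*2)*(-6))*4 = ((6 - 6*0)*(-6))*4 = ((6 + 0)*(-6))*4 = (6*(-6))*4 = -36*4 = -144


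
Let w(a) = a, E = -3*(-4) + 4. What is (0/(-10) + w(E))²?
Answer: 256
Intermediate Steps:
E = 16 (E = 12 + 4 = 16)
(0/(-10) + w(E))² = (0/(-10) + 16)² = (0*(-⅒) + 16)² = (0 + 16)² = 16² = 256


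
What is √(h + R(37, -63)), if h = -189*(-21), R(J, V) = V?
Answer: 3*√434 ≈ 62.498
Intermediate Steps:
h = 3969
√(h + R(37, -63)) = √(3969 - 63) = √3906 = 3*√434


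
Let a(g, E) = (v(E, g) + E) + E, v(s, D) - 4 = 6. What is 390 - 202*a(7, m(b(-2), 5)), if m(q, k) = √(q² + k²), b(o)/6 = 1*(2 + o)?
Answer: -3650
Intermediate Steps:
v(s, D) = 10 (v(s, D) = 4 + 6 = 10)
b(o) = 12 + 6*o (b(o) = 6*(1*(2 + o)) = 6*(2 + o) = 12 + 6*o)
m(q, k) = √(k² + q²)
a(g, E) = 10 + 2*E (a(g, E) = (10 + E) + E = 10 + 2*E)
390 - 202*a(7, m(b(-2), 5)) = 390 - 202*(10 + 2*√(5² + (12 + 6*(-2))²)) = 390 - 202*(10 + 2*√(25 + (12 - 12)²)) = 390 - 202*(10 + 2*√(25 + 0²)) = 390 - 202*(10 + 2*√(25 + 0)) = 390 - 202*(10 + 2*√25) = 390 - 202*(10 + 2*5) = 390 - 202*(10 + 10) = 390 - 202*20 = 390 - 4040 = -3650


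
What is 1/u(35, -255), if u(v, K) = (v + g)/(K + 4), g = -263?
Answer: 251/228 ≈ 1.1009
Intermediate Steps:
u(v, K) = (-263 + v)/(4 + K) (u(v, K) = (v - 263)/(K + 4) = (-263 + v)/(4 + K))
1/u(35, -255) = 1/((-263 + 35)/(4 - 255)) = 1/(-228/(-251)) = 1/(-1/251*(-228)) = 1/(228/251) = 251/228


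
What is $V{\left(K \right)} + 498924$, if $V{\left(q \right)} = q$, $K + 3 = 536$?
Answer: $499457$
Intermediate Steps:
$K = 533$ ($K = -3 + 536 = 533$)
$V{\left(K \right)} + 498924 = 533 + 498924 = 499457$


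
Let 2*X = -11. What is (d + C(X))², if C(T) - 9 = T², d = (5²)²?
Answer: 7059649/16 ≈ 4.4123e+5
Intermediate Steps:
d = 625 (d = 25² = 625)
X = -11/2 (X = (½)*(-11) = -11/2 ≈ -5.5000)
C(T) = 9 + T²
(d + C(X))² = (625 + (9 + (-11/2)²))² = (625 + (9 + 121/4))² = (625 + 157/4)² = (2657/4)² = 7059649/16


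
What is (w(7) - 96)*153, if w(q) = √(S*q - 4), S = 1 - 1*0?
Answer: -14688 + 153*√3 ≈ -14423.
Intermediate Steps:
S = 1 (S = 1 + 0 = 1)
w(q) = √(-4 + q) (w(q) = √(1*q - 4) = √(q - 4) = √(-4 + q))
(w(7) - 96)*153 = (√(-4 + 7) - 96)*153 = (√3 - 96)*153 = (-96 + √3)*153 = -14688 + 153*√3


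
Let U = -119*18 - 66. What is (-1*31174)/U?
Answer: 15587/1104 ≈ 14.119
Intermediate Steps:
U = -2208 (U = -2142 - 66 = -2208)
(-1*31174)/U = -1*31174/(-2208) = -31174*(-1/2208) = 15587/1104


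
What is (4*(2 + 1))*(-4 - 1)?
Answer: -60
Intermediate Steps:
(4*(2 + 1))*(-4 - 1) = (4*3)*(-5) = 12*(-5) = -60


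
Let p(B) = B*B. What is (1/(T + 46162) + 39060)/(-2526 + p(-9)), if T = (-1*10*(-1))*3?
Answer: -1804259521/112939440 ≈ -15.975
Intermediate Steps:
p(B) = B**2
T = 30 (T = -10*(-1)*3 = 10*3 = 30)
(1/(T + 46162) + 39060)/(-2526 + p(-9)) = (1/(30 + 46162) + 39060)/(-2526 + (-9)**2) = (1/46192 + 39060)/(-2526 + 81) = (1/46192 + 39060)/(-2445) = (1804259521/46192)*(-1/2445) = -1804259521/112939440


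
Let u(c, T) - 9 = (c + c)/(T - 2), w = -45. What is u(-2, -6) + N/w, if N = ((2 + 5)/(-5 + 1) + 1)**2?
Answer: 759/80 ≈ 9.4875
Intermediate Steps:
u(c, T) = 9 + 2*c/(-2 + T) (u(c, T) = 9 + (c + c)/(T - 2) = 9 + (2*c)/(-2 + T) = 9 + 2*c/(-2 + T))
N = 9/16 (N = (7/(-4) + 1)**2 = (7*(-1/4) + 1)**2 = (-7/4 + 1)**2 = (-3/4)**2 = 9/16 ≈ 0.56250)
u(-2, -6) + N/w = (-18 + 2*(-2) + 9*(-6))/(-2 - 6) + (9/16)/(-45) = (-18 - 4 - 54)/(-8) + (9/16)*(-1/45) = -1/8*(-76) - 1/80 = 19/2 - 1/80 = 759/80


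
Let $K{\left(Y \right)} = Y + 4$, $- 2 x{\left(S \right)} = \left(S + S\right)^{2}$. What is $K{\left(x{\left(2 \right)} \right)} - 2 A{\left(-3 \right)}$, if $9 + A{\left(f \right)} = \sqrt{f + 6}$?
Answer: $14 - 2 \sqrt{3} \approx 10.536$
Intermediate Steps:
$A{\left(f \right)} = -9 + \sqrt{6 + f}$ ($A{\left(f \right)} = -9 + \sqrt{f + 6} = -9 + \sqrt{6 + f}$)
$x{\left(S \right)} = - 2 S^{2}$ ($x{\left(S \right)} = - \frac{\left(S + S\right)^{2}}{2} = - \frac{\left(2 S\right)^{2}}{2} = - \frac{4 S^{2}}{2} = - 2 S^{2}$)
$K{\left(Y \right)} = 4 + Y$
$K{\left(x{\left(2 \right)} \right)} - 2 A{\left(-3 \right)} = \left(4 - 2 \cdot 2^{2}\right) - 2 \left(-9 + \sqrt{6 - 3}\right) = \left(4 - 8\right) - 2 \left(-9 + \sqrt{3}\right) = \left(4 - 8\right) + \left(18 - 2 \sqrt{3}\right) = -4 + \left(18 - 2 \sqrt{3}\right) = 14 - 2 \sqrt{3}$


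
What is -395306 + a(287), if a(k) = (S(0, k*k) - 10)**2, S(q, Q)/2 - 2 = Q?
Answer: 27136236518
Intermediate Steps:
S(q, Q) = 4 + 2*Q
a(k) = (-6 + 2*k**2)**2 (a(k) = ((4 + 2*(k*k)) - 10)**2 = ((4 + 2*k**2) - 10)**2 = (-6 + 2*k**2)**2)
-395306 + a(287) = -395306 + 4*(-3 + 287**2)**2 = -395306 + 4*(-3 + 82369)**2 = -395306 + 4*82366**2 = -395306 + 4*6784157956 = -395306 + 27136631824 = 27136236518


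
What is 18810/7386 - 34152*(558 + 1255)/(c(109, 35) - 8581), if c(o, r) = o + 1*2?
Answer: 5446220679/744755 ≈ 7312.8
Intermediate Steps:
c(o, r) = 2 + o (c(o, r) = o + 2 = 2 + o)
18810/7386 - 34152*(558 + 1255)/(c(109, 35) - 8581) = 18810/7386 - 34152*(558 + 1255)/((2 + 109) - 8581) = 18810*(1/7386) - 34152*1813/(111 - 8581) = 3135/1231 - 34152/((-8470*1/1813)) = 3135/1231 - 34152/(-1210/259) = 3135/1231 - 34152*(-259/1210) = 3135/1231 + 4422684/605 = 5446220679/744755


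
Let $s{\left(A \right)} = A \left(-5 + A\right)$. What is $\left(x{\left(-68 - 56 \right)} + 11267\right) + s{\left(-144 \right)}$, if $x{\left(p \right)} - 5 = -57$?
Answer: $32671$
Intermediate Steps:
$x{\left(p \right)} = -52$ ($x{\left(p \right)} = 5 - 57 = -52$)
$\left(x{\left(-68 - 56 \right)} + 11267\right) + s{\left(-144 \right)} = \left(-52 + 11267\right) - 144 \left(-5 - 144\right) = 11215 - -21456 = 11215 + 21456 = 32671$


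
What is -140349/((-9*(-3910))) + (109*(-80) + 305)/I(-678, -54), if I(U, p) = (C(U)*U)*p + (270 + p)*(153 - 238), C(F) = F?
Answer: -7173158289/1798693840 ≈ -3.9880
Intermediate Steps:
I(U, p) = -22950 - 85*p + p*U² (I(U, p) = (U*U)*p + (270 + p)*(153 - 238) = U²*p + (270 + p)*(-85) = p*U² + (-22950 - 85*p) = -22950 - 85*p + p*U²)
-140349/((-9*(-3910))) + (109*(-80) + 305)/I(-678, -54) = -140349/((-9*(-3910))) + (109*(-80) + 305)/(-22950 - 85*(-54) - 54*(-678)²) = -140349/35190 + (-8720 + 305)/(-22950 + 4590 - 54*459684) = -140349*1/35190 - 8415/(-22950 + 4590 - 24822936) = -46783/11730 - 8415/(-24841296) = -46783/11730 - 8415*(-1/24841296) = -46783/11730 + 935/2760144 = -7173158289/1798693840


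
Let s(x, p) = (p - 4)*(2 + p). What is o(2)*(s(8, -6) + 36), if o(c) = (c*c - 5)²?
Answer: 76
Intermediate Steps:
s(x, p) = (-4 + p)*(2 + p)
o(c) = (-5 + c²)² (o(c) = (c² - 5)² = (-5 + c²)²)
o(2)*(s(8, -6) + 36) = (-5 + 2²)²*((-8 + (-6)² - 2*(-6)) + 36) = (-5 + 4)²*((-8 + 36 + 12) + 36) = (-1)²*(40 + 36) = 1*76 = 76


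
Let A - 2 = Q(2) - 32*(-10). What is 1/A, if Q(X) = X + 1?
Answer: 1/325 ≈ 0.0030769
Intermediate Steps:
Q(X) = 1 + X
A = 325 (A = 2 + ((1 + 2) - 32*(-10)) = 2 + (3 + 320) = 2 + 323 = 325)
1/A = 1/325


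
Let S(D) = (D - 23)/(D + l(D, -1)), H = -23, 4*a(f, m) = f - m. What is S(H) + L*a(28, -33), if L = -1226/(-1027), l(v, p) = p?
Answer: 247979/12324 ≈ 20.122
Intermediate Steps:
a(f, m) = -m/4 + f/4 (a(f, m) = (f - m)/4 = -m/4 + f/4)
L = 1226/1027 (L = -1226*(-1/1027) = 1226/1027 ≈ 1.1938)
S(D) = (-23 + D)/(-1 + D) (S(D) = (D - 23)/(D - 1) = (-23 + D)/(-1 + D))
S(H) + L*a(28, -33) = (-23 - 23)/(-1 - 23) + 1226*(-1/4*(-33) + (1/4)*28)/1027 = -46/(-24) + 1226*(33/4 + 7)/1027 = -1/24*(-46) + (1226/1027)*(61/4) = 23/12 + 37393/2054 = 247979/12324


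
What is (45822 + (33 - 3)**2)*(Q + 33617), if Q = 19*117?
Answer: 1674516480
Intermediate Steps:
Q = 2223
(45822 + (33 - 3)**2)*(Q + 33617) = (45822 + (33 - 3)**2)*(2223 + 33617) = (45822 + 30**2)*35840 = (45822 + 900)*35840 = 46722*35840 = 1674516480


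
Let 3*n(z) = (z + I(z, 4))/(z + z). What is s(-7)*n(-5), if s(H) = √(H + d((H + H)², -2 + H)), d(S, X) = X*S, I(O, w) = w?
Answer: I*√1771/30 ≈ 1.4028*I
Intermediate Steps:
d(S, X) = S*X
s(H) = √(H + 4*H²*(-2 + H)) (s(H) = √(H + (H + H)²*(-2 + H)) = √(H + (2*H)²*(-2 + H)) = √(H + (4*H²)*(-2 + H)) = √(H + 4*H²*(-2 + H)))
n(z) = (4 + z)/(6*z) (n(z) = ((z + 4)/(z + z))/3 = ((4 + z)/((2*z)))/3 = ((4 + z)*(1/(2*z)))/3 = ((4 + z)/(2*z))/3 = (4 + z)/(6*z))
s(-7)*n(-5) = √(-7*(1 + 4*(-7)*(-2 - 7)))*((⅙)*(4 - 5)/(-5)) = √(-7*(1 + 4*(-7)*(-9)))*((⅙)*(-⅕)*(-1)) = √(-7*(1 + 252))*(1/30) = √(-7*253)*(1/30) = √(-1771)*(1/30) = (I*√1771)*(1/30) = I*√1771/30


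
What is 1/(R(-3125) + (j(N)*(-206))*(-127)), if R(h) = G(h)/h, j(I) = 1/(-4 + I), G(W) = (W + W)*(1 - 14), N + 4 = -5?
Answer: -13/26500 ≈ -0.00049057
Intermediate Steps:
N = -9 (N = -4 - 5 = -9)
G(W) = -26*W (G(W) = (2*W)*(-13) = -26*W)
R(h) = -26 (R(h) = (-26*h)/h = -26)
1/(R(-3125) + (j(N)*(-206))*(-127)) = 1/(-26 + (-206/(-4 - 9))*(-127)) = 1/(-26 + (-206/(-13))*(-127)) = 1/(-26 - 1/13*(-206)*(-127)) = 1/(-26 + (206/13)*(-127)) = 1/(-26 - 26162/13) = 1/(-26500/13) = -13/26500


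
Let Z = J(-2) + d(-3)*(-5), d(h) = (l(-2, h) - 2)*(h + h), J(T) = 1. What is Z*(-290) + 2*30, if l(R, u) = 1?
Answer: 8470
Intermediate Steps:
d(h) = -2*h (d(h) = (1 - 2)*(h + h) = -2*h)
Z = -29 (Z = 1 - 2*(-3)*(-5) = 1 + 6*(-5) = 1 - 30 = -29)
Z*(-290) + 2*30 = -29*(-290) + 2*30 = 8410 + 60 = 8470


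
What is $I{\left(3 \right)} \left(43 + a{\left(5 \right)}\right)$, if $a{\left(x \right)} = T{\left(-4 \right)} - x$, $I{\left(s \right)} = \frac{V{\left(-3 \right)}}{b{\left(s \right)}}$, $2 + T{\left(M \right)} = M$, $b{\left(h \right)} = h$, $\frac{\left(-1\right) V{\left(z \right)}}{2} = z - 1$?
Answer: $\frac{256}{3} \approx 85.333$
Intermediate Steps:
$V{\left(z \right)} = 2 - 2 z$ ($V{\left(z \right)} = - 2 \left(z - 1\right) = - 2 \left(-1 + z\right) = 2 - 2 z$)
$T{\left(M \right)} = -2 + M$
$I{\left(s \right)} = \frac{8}{s}$ ($I{\left(s \right)} = \frac{2 - -6}{s} = \frac{2 + 6}{s} = \frac{8}{s}$)
$a{\left(x \right)} = -6 - x$ ($a{\left(x \right)} = \left(-2 - 4\right) - x = -6 - x$)
$I{\left(3 \right)} \left(43 + a{\left(5 \right)}\right) = \frac{8}{3} \left(43 - 11\right) = 8 \cdot \frac{1}{3} \left(43 - 11\right) = \frac{8 \left(43 - 11\right)}{3} = \frac{8}{3} \cdot 32 = \frac{256}{3}$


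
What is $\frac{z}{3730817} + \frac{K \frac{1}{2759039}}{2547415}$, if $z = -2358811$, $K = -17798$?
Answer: $- \frac{16578708186867335001}{26221738873472079145} \approx -0.63225$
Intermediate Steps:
$\frac{z}{3730817} + \frac{K \frac{1}{2759039}}{2547415} = - \frac{2358811}{3730817} + \frac{\left(-17798\right) \frac{1}{2759039}}{2547415} = \left(-2358811\right) \frac{1}{3730817} + \left(-17798\right) \frac{1}{2759039} \cdot \frac{1}{2547415} = - \frac{2358811}{3730817} - \frac{17798}{7028417334185} = - \frac{16578708186867335001}{26221738873472079145}$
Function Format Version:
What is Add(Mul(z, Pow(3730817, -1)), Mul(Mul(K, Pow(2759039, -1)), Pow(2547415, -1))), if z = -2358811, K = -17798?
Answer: Rational(-16578708186867335001, 26221738873472079145) ≈ -0.63225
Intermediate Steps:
Add(Mul(z, Pow(3730817, -1)), Mul(Mul(K, Pow(2759039, -1)), Pow(2547415, -1))) = Add(Mul(-2358811, Pow(3730817, -1)), Mul(Mul(-17798, Pow(2759039, -1)), Pow(2547415, -1))) = Add(Mul(-2358811, Rational(1, 3730817)), Mul(Mul(-17798, Rational(1, 2759039)), Rational(1, 2547415))) = Add(Rational(-2358811, 3730817), Mul(Rational(-17798, 2759039), Rational(1, 2547415))) = Add(Rational(-2358811, 3730817), Rational(-17798, 7028417334185)) = Rational(-16578708186867335001, 26221738873472079145)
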